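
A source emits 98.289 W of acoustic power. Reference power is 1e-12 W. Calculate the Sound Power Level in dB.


Given values:
  W = 98.289 W
  W_ref = 1e-12 W
Formula: SWL = 10 * log10(W / W_ref)
Compute ratio: W / W_ref = 98289000000000
Compute log10: log10(98289000000000) = 13.992505
Multiply: SWL = 10 * 13.992505 = 139.93

139.93 dB


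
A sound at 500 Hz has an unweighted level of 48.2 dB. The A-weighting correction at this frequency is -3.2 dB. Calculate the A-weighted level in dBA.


Given values:
  SPL = 48.2 dB
  A-weighting at 500 Hz = -3.2 dB
Formula: L_A = SPL + A_weight
L_A = 48.2 + (-3.2)
L_A = 45.0

45.0 dBA


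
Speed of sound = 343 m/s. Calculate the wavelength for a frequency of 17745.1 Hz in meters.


Given values:
  c = 343 m/s, f = 17745.1 Hz
Formula: lambda = c / f
lambda = 343 / 17745.1
lambda = 0.0193

0.0193 m


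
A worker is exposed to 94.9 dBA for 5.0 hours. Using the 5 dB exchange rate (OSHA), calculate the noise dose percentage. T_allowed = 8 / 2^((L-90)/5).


Given values:
  L = 94.9 dBA, T = 5.0 hours
Formula: T_allowed = 8 / 2^((L - 90) / 5)
Compute exponent: (94.9 - 90) / 5 = 0.98
Compute 2^(0.98) = 1.972465
T_allowed = 8 / 1.972465 = 4.055839 hours
Dose = (T / T_allowed) * 100
Dose = (5.0 / 4.055839) * 100 = 123.28

123.28 %


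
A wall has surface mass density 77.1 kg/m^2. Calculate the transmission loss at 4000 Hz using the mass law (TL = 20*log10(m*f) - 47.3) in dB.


Given values:
  m = 77.1 kg/m^2, f = 4000 Hz
Formula: TL = 20 * log10(m * f) - 47.3
Compute m * f = 77.1 * 4000 = 308400.0
Compute log10(308400.0) = 5.489114
Compute 20 * 5.489114 = 109.7823
TL = 109.7823 - 47.3 = 62.48

62.48 dB


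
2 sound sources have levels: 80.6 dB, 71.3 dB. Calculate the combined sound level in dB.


Formula: L_total = 10 * log10( sum(10^(Li/10)) )
  Source 1: 10^(80.6/10) = 114815362.1497
  Source 2: 10^(71.3/10) = 13489628.8259
Sum of linear values = 128304990.9756
L_total = 10 * log10(128304990.9756) = 81.08

81.08 dB


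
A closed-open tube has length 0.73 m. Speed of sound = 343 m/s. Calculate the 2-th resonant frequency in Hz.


Given values:
  Tube type: closed-open, L = 0.73 m, c = 343 m/s, n = 2
Formula: f_n = (2n - 1) * c / (4 * L)
Compute 2n - 1 = 2*2 - 1 = 3
Compute 4 * L = 4 * 0.73 = 2.92
f = 3 * 343 / 2.92
f = 352.4

352.4 Hz


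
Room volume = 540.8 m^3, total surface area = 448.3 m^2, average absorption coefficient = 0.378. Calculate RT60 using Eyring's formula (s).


Given values:
  V = 540.8 m^3, S = 448.3 m^2, alpha = 0.378
Formula: RT60 = 0.161 * V / (-S * ln(1 - alpha))
Compute ln(1 - 0.378) = ln(0.622) = -0.474815
Denominator: -448.3 * -0.474815 = 212.8596
Numerator: 0.161 * 540.8 = 87.0688
RT60 = 87.0688 / 212.8596 = 0.409

0.409 s


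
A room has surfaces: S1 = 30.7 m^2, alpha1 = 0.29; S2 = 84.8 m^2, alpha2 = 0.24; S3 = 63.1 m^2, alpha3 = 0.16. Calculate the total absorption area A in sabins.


Given surfaces:
  Surface 1: 30.7 * 0.29 = 8.903
  Surface 2: 84.8 * 0.24 = 20.352
  Surface 3: 63.1 * 0.16 = 10.096
Formula: A = sum(Si * alpha_i)
A = 8.903 + 20.352 + 10.096
A = 39.35

39.35 sabins


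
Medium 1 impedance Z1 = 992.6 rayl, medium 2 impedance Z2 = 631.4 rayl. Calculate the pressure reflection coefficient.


Given values:
  Z1 = 992.6 rayl, Z2 = 631.4 rayl
Formula: R = (Z2 - Z1) / (Z2 + Z1)
Numerator: Z2 - Z1 = 631.4 - 992.6 = -361.2
Denominator: Z2 + Z1 = 631.4 + 992.6 = 1624.0
R = -361.2 / 1624.0 = -0.2224

-0.2224


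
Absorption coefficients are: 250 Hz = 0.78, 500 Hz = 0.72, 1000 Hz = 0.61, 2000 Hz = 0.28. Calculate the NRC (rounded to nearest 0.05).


Given values:
  a_250 = 0.78, a_500 = 0.72
  a_1000 = 0.61, a_2000 = 0.28
Formula: NRC = (a250 + a500 + a1000 + a2000) / 4
Sum = 0.78 + 0.72 + 0.61 + 0.28 = 2.39
NRC = 2.39 / 4 = 0.5975
Rounded to nearest 0.05: 0.6

0.6


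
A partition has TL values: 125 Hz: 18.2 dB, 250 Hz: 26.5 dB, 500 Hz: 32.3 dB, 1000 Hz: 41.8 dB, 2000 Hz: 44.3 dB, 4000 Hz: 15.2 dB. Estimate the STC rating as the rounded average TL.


Given TL values at each frequency:
  125 Hz: 18.2 dB
  250 Hz: 26.5 dB
  500 Hz: 32.3 dB
  1000 Hz: 41.8 dB
  2000 Hz: 44.3 dB
  4000 Hz: 15.2 dB
Formula: STC ~ round(average of TL values)
Sum = 18.2 + 26.5 + 32.3 + 41.8 + 44.3 + 15.2 = 178.3
Average = 178.3 / 6 = 29.72
Rounded: 30

30


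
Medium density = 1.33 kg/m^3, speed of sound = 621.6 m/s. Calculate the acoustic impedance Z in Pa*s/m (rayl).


Given values:
  rho = 1.33 kg/m^3
  c = 621.6 m/s
Formula: Z = rho * c
Z = 1.33 * 621.6
Z = 826.73

826.73 rayl


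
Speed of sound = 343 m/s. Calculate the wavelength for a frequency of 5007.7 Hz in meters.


Given values:
  c = 343 m/s, f = 5007.7 Hz
Formula: lambda = c / f
lambda = 343 / 5007.7
lambda = 0.0685

0.0685 m


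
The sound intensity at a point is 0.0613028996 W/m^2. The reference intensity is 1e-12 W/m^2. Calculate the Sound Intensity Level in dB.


Given values:
  I = 0.0613028996 W/m^2
  I_ref = 1e-12 W/m^2
Formula: SIL = 10 * log10(I / I_ref)
Compute ratio: I / I_ref = 61302899600
Compute log10: log10(61302899600) = 10.787481
Multiply: SIL = 10 * 10.787481 = 107.87

107.87 dB


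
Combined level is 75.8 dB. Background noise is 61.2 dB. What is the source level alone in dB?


Given values:
  L_total = 75.8 dB, L_bg = 61.2 dB
Formula: L_source = 10 * log10(10^(L_total/10) - 10^(L_bg/10))
Convert to linear:
  10^(75.8/10) = 38018939.6321
  10^(61.2/10) = 1318256.7386
Difference: 38018939.6321 - 1318256.7386 = 36700682.8935
L_source = 10 * log10(36700682.8935) = 75.65

75.65 dB


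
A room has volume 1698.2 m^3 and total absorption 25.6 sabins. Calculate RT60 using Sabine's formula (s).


Given values:
  V = 1698.2 m^3
  A = 25.6 sabins
Formula: RT60 = 0.161 * V / A
Numerator: 0.161 * 1698.2 = 273.4102
RT60 = 273.4102 / 25.6 = 10.68

10.68 s


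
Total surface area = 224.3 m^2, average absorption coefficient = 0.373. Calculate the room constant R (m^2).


Given values:
  S = 224.3 m^2, alpha = 0.373
Formula: R = S * alpha / (1 - alpha)
Numerator: 224.3 * 0.373 = 83.6639
Denominator: 1 - 0.373 = 0.627
R = 83.6639 / 0.627 = 133.44

133.44 m^2


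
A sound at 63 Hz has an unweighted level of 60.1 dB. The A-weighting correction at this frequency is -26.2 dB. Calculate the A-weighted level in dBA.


Given values:
  SPL = 60.1 dB
  A-weighting at 63 Hz = -26.2 dB
Formula: L_A = SPL + A_weight
L_A = 60.1 + (-26.2)
L_A = 33.9

33.9 dBA


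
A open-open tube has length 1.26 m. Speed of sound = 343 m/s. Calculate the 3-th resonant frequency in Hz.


Given values:
  Tube type: open-open, L = 1.26 m, c = 343 m/s, n = 3
Formula: f_n = n * c / (2 * L)
Compute 2 * L = 2 * 1.26 = 2.52
f = 3 * 343 / 2.52
f = 408.33

408.33 Hz


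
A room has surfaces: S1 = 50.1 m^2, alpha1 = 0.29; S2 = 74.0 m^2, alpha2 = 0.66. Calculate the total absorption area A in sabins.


Given surfaces:
  Surface 1: 50.1 * 0.29 = 14.529
  Surface 2: 74.0 * 0.66 = 48.84
Formula: A = sum(Si * alpha_i)
A = 14.529 + 48.84
A = 63.37

63.37 sabins


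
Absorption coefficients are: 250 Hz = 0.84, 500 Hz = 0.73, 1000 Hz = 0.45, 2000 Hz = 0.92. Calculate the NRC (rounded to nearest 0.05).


Given values:
  a_250 = 0.84, a_500 = 0.73
  a_1000 = 0.45, a_2000 = 0.92
Formula: NRC = (a250 + a500 + a1000 + a2000) / 4
Sum = 0.84 + 0.73 + 0.45 + 0.92 = 2.94
NRC = 2.94 / 4 = 0.735
Rounded to nearest 0.05: 0.75

0.75


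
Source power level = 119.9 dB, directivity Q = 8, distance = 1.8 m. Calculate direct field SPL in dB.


Given values:
  Lw = 119.9 dB, Q = 8, r = 1.8 m
Formula: SPL = Lw + 10 * log10(Q / (4 * pi * r^2))
Compute 4 * pi * r^2 = 4 * pi * 1.8^2 = 40.715
Compute Q / denom = 8 / 40.715 = 0.19648778
Compute 10 * log10(0.19648778) = -7.0666
SPL = 119.9 + (-7.0666) = 112.83

112.83 dB


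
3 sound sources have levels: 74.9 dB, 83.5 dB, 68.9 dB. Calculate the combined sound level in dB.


Formula: L_total = 10 * log10( sum(10^(Li/10)) )
  Source 1: 10^(74.9/10) = 30902954.3251
  Source 2: 10^(83.5/10) = 223872113.8568
  Source 3: 10^(68.9/10) = 7762471.1663
Sum of linear values = 262537539.3482
L_total = 10 * log10(262537539.3482) = 84.19

84.19 dB


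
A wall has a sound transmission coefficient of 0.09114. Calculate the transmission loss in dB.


Given values:
  tau = 0.09114
Formula: TL = 10 * log10(1 / tau)
Compute 1 / tau = 1 / 0.09114 = 10.9721
Compute log10(10.9721) = 1.04029
TL = 10 * 1.04029 = 10.4

10.4 dB


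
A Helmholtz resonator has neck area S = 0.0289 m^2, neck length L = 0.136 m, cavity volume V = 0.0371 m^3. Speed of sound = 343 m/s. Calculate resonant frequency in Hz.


Given values:
  S = 0.0289 m^2, L = 0.136 m, V = 0.0371 m^3, c = 343 m/s
Formula: f = (c / (2*pi)) * sqrt(S / (V * L))
Compute V * L = 0.0371 * 0.136 = 0.0050456
Compute S / (V * L) = 0.0289 / 0.0050456 = 5.7278
Compute sqrt(5.7278) = 2.393282
Compute c / (2*pi) = 343 / 6.283185 = 54.590148
f = 54.590148 * 2.393282 = 130.65

130.65 Hz


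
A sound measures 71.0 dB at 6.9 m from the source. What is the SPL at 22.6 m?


Given values:
  SPL1 = 71.0 dB, r1 = 6.9 m, r2 = 22.6 m
Formula: SPL2 = SPL1 - 20 * log10(r2 / r1)
Compute ratio: r2 / r1 = 22.6 / 6.9 = 3.2754
Compute log10: log10(3.2754) = 0.515264
Compute drop: 20 * 0.515264 = 10.3053
SPL2 = 71.0 - 10.3053 = 60.69

60.69 dB


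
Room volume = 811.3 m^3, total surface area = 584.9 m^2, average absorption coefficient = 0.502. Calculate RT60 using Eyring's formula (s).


Given values:
  V = 811.3 m^3, S = 584.9 m^2, alpha = 0.502
Formula: RT60 = 0.161 * V / (-S * ln(1 - alpha))
Compute ln(1 - 0.502) = ln(0.498) = -0.697155
Denominator: -584.9 * -0.697155 = 407.766
Numerator: 0.161 * 811.3 = 130.6193
RT60 = 130.6193 / 407.766 = 0.32

0.32 s


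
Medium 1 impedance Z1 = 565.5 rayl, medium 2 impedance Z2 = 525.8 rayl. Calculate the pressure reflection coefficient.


Given values:
  Z1 = 565.5 rayl, Z2 = 525.8 rayl
Formula: R = (Z2 - Z1) / (Z2 + Z1)
Numerator: Z2 - Z1 = 525.8 - 565.5 = -39.7
Denominator: Z2 + Z1 = 525.8 + 565.5 = 1091.3
R = -39.7 / 1091.3 = -0.0364

-0.0364


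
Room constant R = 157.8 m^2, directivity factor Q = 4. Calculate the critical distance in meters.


Given values:
  R = 157.8 m^2, Q = 4
Formula: d_c = 0.141 * sqrt(Q * R)
Compute Q * R = 4 * 157.8 = 631.2
Compute sqrt(631.2) = 25.1237
d_c = 0.141 * 25.1237 = 3.542

3.542 m


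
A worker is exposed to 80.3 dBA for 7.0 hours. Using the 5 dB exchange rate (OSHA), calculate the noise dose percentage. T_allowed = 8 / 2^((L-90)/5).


Given values:
  L = 80.3 dBA, T = 7.0 hours
Formula: T_allowed = 8 / 2^((L - 90) / 5)
Compute exponent: (80.3 - 90) / 5 = -1.94
Compute 2^(-1.94) = 0.260616
T_allowed = 8 / 0.260616 = 30.696504 hours
Dose = (T / T_allowed) * 100
Dose = (7.0 / 30.696504) * 100 = 22.8

22.8 %


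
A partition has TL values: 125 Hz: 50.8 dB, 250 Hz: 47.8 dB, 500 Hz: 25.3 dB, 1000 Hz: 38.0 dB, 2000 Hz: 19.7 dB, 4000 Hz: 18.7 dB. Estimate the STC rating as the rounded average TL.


Given TL values at each frequency:
  125 Hz: 50.8 dB
  250 Hz: 47.8 dB
  500 Hz: 25.3 dB
  1000 Hz: 38.0 dB
  2000 Hz: 19.7 dB
  4000 Hz: 18.7 dB
Formula: STC ~ round(average of TL values)
Sum = 50.8 + 47.8 + 25.3 + 38.0 + 19.7 + 18.7 = 200.3
Average = 200.3 / 6 = 33.38
Rounded: 33

33


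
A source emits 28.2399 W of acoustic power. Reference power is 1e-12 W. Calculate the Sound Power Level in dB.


Given values:
  W = 28.2399 W
  W_ref = 1e-12 W
Formula: SWL = 10 * log10(W / W_ref)
Compute ratio: W / W_ref = 28239900000000
Compute log10: log10(28239900000000) = 13.450863
Multiply: SWL = 10 * 13.450863 = 134.51

134.51 dB


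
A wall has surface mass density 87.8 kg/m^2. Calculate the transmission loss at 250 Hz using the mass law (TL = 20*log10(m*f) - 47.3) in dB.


Given values:
  m = 87.8 kg/m^2, f = 250 Hz
Formula: TL = 20 * log10(m * f) - 47.3
Compute m * f = 87.8 * 250 = 21950.0
Compute log10(21950.0) = 4.341435
Compute 20 * 4.341435 = 86.8287
TL = 86.8287 - 47.3 = 39.53

39.53 dB


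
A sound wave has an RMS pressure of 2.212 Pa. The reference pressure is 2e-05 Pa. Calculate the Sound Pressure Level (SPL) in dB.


Given values:
  p = 2.212 Pa
  p_ref = 2e-05 Pa
Formula: SPL = 20 * log10(p / p_ref)
Compute ratio: p / p_ref = 2.212 / 2e-05 = 110600
Compute log10: log10(110600) = 5.043755
Multiply: SPL = 20 * 5.043755 = 100.88

100.88 dB


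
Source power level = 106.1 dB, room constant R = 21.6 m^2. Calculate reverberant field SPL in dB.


Given values:
  Lw = 106.1 dB, R = 21.6 m^2
Formula: SPL = Lw + 10 * log10(4 / R)
Compute 4 / R = 4 / 21.6 = 0.185185
Compute 10 * log10(0.185185) = -7.3239
SPL = 106.1 + (-7.3239) = 98.78

98.78 dB


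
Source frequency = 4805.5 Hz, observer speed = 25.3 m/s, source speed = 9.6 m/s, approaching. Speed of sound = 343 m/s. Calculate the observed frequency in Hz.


Given values:
  f_s = 4805.5 Hz, v_o = 25.3 m/s, v_s = 9.6 m/s
  Direction: approaching
Formula: f_o = f_s * (c + v_o) / (c - v_s)
Numerator: c + v_o = 343 + 25.3 = 368.3
Denominator: c - v_s = 343 - 9.6 = 333.4
f_o = 4805.5 * 368.3 / 333.4 = 5308.54

5308.54 Hz


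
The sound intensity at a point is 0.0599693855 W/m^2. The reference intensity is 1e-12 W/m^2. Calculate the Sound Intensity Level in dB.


Given values:
  I = 0.0599693855 W/m^2
  I_ref = 1e-12 W/m^2
Formula: SIL = 10 * log10(I / I_ref)
Compute ratio: I / I_ref = 59969385500
Compute log10: log10(59969385500) = 10.77793
Multiply: SIL = 10 * 10.77793 = 107.78

107.78 dB


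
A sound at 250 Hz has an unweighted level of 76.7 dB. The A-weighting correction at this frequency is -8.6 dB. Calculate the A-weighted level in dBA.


Given values:
  SPL = 76.7 dB
  A-weighting at 250 Hz = -8.6 dB
Formula: L_A = SPL + A_weight
L_A = 76.7 + (-8.6)
L_A = 68.1

68.1 dBA


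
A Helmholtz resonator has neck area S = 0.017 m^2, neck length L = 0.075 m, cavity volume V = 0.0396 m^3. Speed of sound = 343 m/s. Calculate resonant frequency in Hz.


Given values:
  S = 0.017 m^2, L = 0.075 m, V = 0.0396 m^3, c = 343 m/s
Formula: f = (c / (2*pi)) * sqrt(S / (V * L))
Compute V * L = 0.0396 * 0.075 = 0.00297
Compute S / (V * L) = 0.017 / 0.00297 = 5.7239
Compute sqrt(5.7239) = 2.392467
Compute c / (2*pi) = 343 / 6.283185 = 54.590148
f = 54.590148 * 2.392467 = 130.61

130.61 Hz


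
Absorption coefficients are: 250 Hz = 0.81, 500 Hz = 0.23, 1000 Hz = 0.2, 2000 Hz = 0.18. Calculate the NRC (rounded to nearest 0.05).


Given values:
  a_250 = 0.81, a_500 = 0.23
  a_1000 = 0.2, a_2000 = 0.18
Formula: NRC = (a250 + a500 + a1000 + a2000) / 4
Sum = 0.81 + 0.23 + 0.2 + 0.18 = 1.42
NRC = 1.42 / 4 = 0.355
Rounded to nearest 0.05: 0.35

0.35


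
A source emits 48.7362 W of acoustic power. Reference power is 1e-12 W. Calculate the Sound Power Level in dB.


Given values:
  W = 48.7362 W
  W_ref = 1e-12 W
Formula: SWL = 10 * log10(W / W_ref)
Compute ratio: W / W_ref = 48736200000000
Compute log10: log10(48736200000000) = 13.687852
Multiply: SWL = 10 * 13.687852 = 136.88

136.88 dB


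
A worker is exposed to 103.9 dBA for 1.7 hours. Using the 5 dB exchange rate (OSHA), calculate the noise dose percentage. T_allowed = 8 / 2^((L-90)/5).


Given values:
  L = 103.9 dBA, T = 1.7 hours
Formula: T_allowed = 8 / 2^((L - 90) / 5)
Compute exponent: (103.9 - 90) / 5 = 2.78
Compute 2^(2.78) = 6.868523
T_allowed = 8 / 6.868523 = 1.164734 hours
Dose = (T / T_allowed) * 100
Dose = (1.7 / 1.164734) * 100 = 145.96

145.96 %


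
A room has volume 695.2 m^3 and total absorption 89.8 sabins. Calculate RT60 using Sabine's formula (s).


Given values:
  V = 695.2 m^3
  A = 89.8 sabins
Formula: RT60 = 0.161 * V / A
Numerator: 0.161 * 695.2 = 111.9272
RT60 = 111.9272 / 89.8 = 1.246

1.246 s


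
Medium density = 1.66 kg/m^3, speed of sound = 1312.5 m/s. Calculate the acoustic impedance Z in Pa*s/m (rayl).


Given values:
  rho = 1.66 kg/m^3
  c = 1312.5 m/s
Formula: Z = rho * c
Z = 1.66 * 1312.5
Z = 2178.75

2178.75 rayl


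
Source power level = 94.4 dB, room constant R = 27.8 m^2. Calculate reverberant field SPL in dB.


Given values:
  Lw = 94.4 dB, R = 27.8 m^2
Formula: SPL = Lw + 10 * log10(4 / R)
Compute 4 / R = 4 / 27.8 = 0.143885
Compute 10 * log10(0.143885) = -8.4198
SPL = 94.4 + (-8.4198) = 85.98

85.98 dB


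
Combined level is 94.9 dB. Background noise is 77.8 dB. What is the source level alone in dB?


Given values:
  L_total = 94.9 dB, L_bg = 77.8 dB
Formula: L_source = 10 * log10(10^(L_total/10) - 10^(L_bg/10))
Convert to linear:
  10^(94.9/10) = 3090295432.5136
  10^(77.8/10) = 60255958.6074
Difference: 3090295432.5136 - 60255958.6074 = 3030039473.9062
L_source = 10 * log10(3030039473.9062) = 94.81

94.81 dB


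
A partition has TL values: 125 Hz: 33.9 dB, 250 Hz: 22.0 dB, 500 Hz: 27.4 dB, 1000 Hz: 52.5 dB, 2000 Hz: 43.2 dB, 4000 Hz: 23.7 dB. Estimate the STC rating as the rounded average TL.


Given TL values at each frequency:
  125 Hz: 33.9 dB
  250 Hz: 22.0 dB
  500 Hz: 27.4 dB
  1000 Hz: 52.5 dB
  2000 Hz: 43.2 dB
  4000 Hz: 23.7 dB
Formula: STC ~ round(average of TL values)
Sum = 33.9 + 22.0 + 27.4 + 52.5 + 43.2 + 23.7 = 202.7
Average = 202.7 / 6 = 33.78
Rounded: 34

34


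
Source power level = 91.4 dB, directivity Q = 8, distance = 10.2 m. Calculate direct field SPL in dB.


Given values:
  Lw = 91.4 dB, Q = 8, r = 10.2 m
Formula: SPL = Lw + 10 * log10(Q / (4 * pi * r^2))
Compute 4 * pi * r^2 = 4 * pi * 10.2^2 = 1307.4052
Compute Q / denom = 8 / 1307.4052 = 0.00611899
Compute 10 * log10(0.00611899) = -22.1332
SPL = 91.4 + (-22.1332) = 69.27

69.27 dB


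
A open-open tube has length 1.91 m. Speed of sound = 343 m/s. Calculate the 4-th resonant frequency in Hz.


Given values:
  Tube type: open-open, L = 1.91 m, c = 343 m/s, n = 4
Formula: f_n = n * c / (2 * L)
Compute 2 * L = 2 * 1.91 = 3.82
f = 4 * 343 / 3.82
f = 359.16

359.16 Hz


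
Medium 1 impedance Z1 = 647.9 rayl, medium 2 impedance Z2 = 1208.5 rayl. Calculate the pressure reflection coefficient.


Given values:
  Z1 = 647.9 rayl, Z2 = 1208.5 rayl
Formula: R = (Z2 - Z1) / (Z2 + Z1)
Numerator: Z2 - Z1 = 1208.5 - 647.9 = 560.6
Denominator: Z2 + Z1 = 1208.5 + 647.9 = 1856.4
R = 560.6 / 1856.4 = 0.302

0.302


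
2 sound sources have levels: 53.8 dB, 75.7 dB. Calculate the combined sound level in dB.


Formula: L_total = 10 * log10( sum(10^(Li/10)) )
  Source 1: 10^(53.8/10) = 239883.2919
  Source 2: 10^(75.7/10) = 37153522.9097
Sum of linear values = 37393406.2016
L_total = 10 * log10(37393406.2016) = 75.73

75.73 dB


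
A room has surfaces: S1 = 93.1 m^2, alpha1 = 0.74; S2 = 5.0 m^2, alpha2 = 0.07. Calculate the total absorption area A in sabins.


Given surfaces:
  Surface 1: 93.1 * 0.74 = 68.894
  Surface 2: 5.0 * 0.07 = 0.35
Formula: A = sum(Si * alpha_i)
A = 68.894 + 0.35
A = 69.24

69.24 sabins


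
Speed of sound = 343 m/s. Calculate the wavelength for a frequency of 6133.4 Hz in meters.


Given values:
  c = 343 m/s, f = 6133.4 Hz
Formula: lambda = c / f
lambda = 343 / 6133.4
lambda = 0.0559

0.0559 m


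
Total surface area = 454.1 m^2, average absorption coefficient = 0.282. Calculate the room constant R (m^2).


Given values:
  S = 454.1 m^2, alpha = 0.282
Formula: R = S * alpha / (1 - alpha)
Numerator: 454.1 * 0.282 = 128.0562
Denominator: 1 - 0.282 = 0.718
R = 128.0562 / 0.718 = 178.35

178.35 m^2


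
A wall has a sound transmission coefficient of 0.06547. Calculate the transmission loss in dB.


Given values:
  tau = 0.06547
Formula: TL = 10 * log10(1 / tau)
Compute 1 / tau = 1 / 0.06547 = 15.2742
Compute log10(15.2742) = 1.183958
TL = 10 * 1.183958 = 11.84

11.84 dB


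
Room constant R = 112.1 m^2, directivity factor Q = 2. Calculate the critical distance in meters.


Given values:
  R = 112.1 m^2, Q = 2
Formula: d_c = 0.141 * sqrt(Q * R)
Compute Q * R = 2 * 112.1 = 224.2
Compute sqrt(224.2) = 14.9733
d_c = 0.141 * 14.9733 = 2.111

2.111 m


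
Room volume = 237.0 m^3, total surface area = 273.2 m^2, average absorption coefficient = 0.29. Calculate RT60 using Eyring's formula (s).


Given values:
  V = 237.0 m^3, S = 273.2 m^2, alpha = 0.29
Formula: RT60 = 0.161 * V / (-S * ln(1 - alpha))
Compute ln(1 - 0.29) = ln(0.71) = -0.34249
Denominator: -273.2 * -0.34249 = 93.5683
Numerator: 0.161 * 237.0 = 38.157
RT60 = 38.157 / 93.5683 = 0.408

0.408 s


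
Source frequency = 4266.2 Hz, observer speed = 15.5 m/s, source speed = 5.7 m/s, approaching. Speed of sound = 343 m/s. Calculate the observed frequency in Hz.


Given values:
  f_s = 4266.2 Hz, v_o = 15.5 m/s, v_s = 5.7 m/s
  Direction: approaching
Formula: f_o = f_s * (c + v_o) / (c - v_s)
Numerator: c + v_o = 343 + 15.5 = 358.5
Denominator: c - v_s = 343 - 5.7 = 337.3
f_o = 4266.2 * 358.5 / 337.3 = 4534.34

4534.34 Hz


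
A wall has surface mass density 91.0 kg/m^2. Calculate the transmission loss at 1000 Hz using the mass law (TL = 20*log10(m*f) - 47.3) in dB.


Given values:
  m = 91.0 kg/m^2, f = 1000 Hz
Formula: TL = 20 * log10(m * f) - 47.3
Compute m * f = 91.0 * 1000 = 91000.0
Compute log10(91000.0) = 4.959041
Compute 20 * 4.959041 = 99.1808
TL = 99.1808 - 47.3 = 51.88

51.88 dB


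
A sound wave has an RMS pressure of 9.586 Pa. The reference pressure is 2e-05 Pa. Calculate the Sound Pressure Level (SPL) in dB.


Given values:
  p = 9.586 Pa
  p_ref = 2e-05 Pa
Formula: SPL = 20 * log10(p / p_ref)
Compute ratio: p / p_ref = 9.586 / 2e-05 = 479300
Compute log10: log10(479300) = 5.680607
Multiply: SPL = 20 * 5.680607 = 113.61

113.61 dB


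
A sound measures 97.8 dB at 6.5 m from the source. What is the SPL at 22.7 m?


Given values:
  SPL1 = 97.8 dB, r1 = 6.5 m, r2 = 22.7 m
Formula: SPL2 = SPL1 - 20 * log10(r2 / r1)
Compute ratio: r2 / r1 = 22.7 / 6.5 = 3.4923
Compute log10: log10(3.4923) = 0.543112
Compute drop: 20 * 0.543112 = 10.8622
SPL2 = 97.8 - 10.8622 = 86.94

86.94 dB


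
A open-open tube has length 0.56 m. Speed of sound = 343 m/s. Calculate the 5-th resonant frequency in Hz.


Given values:
  Tube type: open-open, L = 0.56 m, c = 343 m/s, n = 5
Formula: f_n = n * c / (2 * L)
Compute 2 * L = 2 * 0.56 = 1.12
f = 5 * 343 / 1.12
f = 1531.25

1531.25 Hz


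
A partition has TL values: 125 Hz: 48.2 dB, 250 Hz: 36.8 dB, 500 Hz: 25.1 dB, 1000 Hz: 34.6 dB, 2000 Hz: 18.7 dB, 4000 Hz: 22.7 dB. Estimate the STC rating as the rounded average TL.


Given TL values at each frequency:
  125 Hz: 48.2 dB
  250 Hz: 36.8 dB
  500 Hz: 25.1 dB
  1000 Hz: 34.6 dB
  2000 Hz: 18.7 dB
  4000 Hz: 22.7 dB
Formula: STC ~ round(average of TL values)
Sum = 48.2 + 36.8 + 25.1 + 34.6 + 18.7 + 22.7 = 186.1
Average = 186.1 / 6 = 31.02
Rounded: 31

31


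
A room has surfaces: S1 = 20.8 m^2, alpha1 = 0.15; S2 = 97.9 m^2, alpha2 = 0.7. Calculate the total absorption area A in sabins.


Given surfaces:
  Surface 1: 20.8 * 0.15 = 3.12
  Surface 2: 97.9 * 0.7 = 68.53
Formula: A = sum(Si * alpha_i)
A = 3.12 + 68.53
A = 71.65

71.65 sabins


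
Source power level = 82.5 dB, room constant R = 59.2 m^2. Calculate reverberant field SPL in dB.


Given values:
  Lw = 82.5 dB, R = 59.2 m^2
Formula: SPL = Lw + 10 * log10(4 / R)
Compute 4 / R = 4 / 59.2 = 0.067568
Compute 10 * log10(0.067568) = -11.7026
SPL = 82.5 + (-11.7026) = 70.8

70.8 dB


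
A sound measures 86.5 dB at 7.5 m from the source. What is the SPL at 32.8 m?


Given values:
  SPL1 = 86.5 dB, r1 = 7.5 m, r2 = 32.8 m
Formula: SPL2 = SPL1 - 20 * log10(r2 / r1)
Compute ratio: r2 / r1 = 32.8 / 7.5 = 4.3733
Compute log10: log10(4.3733) = 0.640809
Compute drop: 20 * 0.640809 = 12.8162
SPL2 = 86.5 - 12.8162 = 73.68

73.68 dB


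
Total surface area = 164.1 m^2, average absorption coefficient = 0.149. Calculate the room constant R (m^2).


Given values:
  S = 164.1 m^2, alpha = 0.149
Formula: R = S * alpha / (1 - alpha)
Numerator: 164.1 * 0.149 = 24.4509
Denominator: 1 - 0.149 = 0.851
R = 24.4509 / 0.851 = 28.73

28.73 m^2


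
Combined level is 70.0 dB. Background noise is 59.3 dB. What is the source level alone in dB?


Given values:
  L_total = 70.0 dB, L_bg = 59.3 dB
Formula: L_source = 10 * log10(10^(L_total/10) - 10^(L_bg/10))
Convert to linear:
  10^(70.0/10) = 10000000.0
  10^(59.3/10) = 851138.0382
Difference: 10000000.0 - 851138.0382 = 9148861.9618
L_source = 10 * log10(9148861.9618) = 69.61

69.61 dB


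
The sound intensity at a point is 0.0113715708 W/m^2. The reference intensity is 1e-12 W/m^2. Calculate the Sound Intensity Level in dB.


Given values:
  I = 0.0113715708 W/m^2
  I_ref = 1e-12 W/m^2
Formula: SIL = 10 * log10(I / I_ref)
Compute ratio: I / I_ref = 11371570800
Compute log10: log10(11371570800) = 10.05582
Multiply: SIL = 10 * 10.05582 = 100.56

100.56 dB


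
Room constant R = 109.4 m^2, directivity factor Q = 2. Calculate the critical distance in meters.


Given values:
  R = 109.4 m^2, Q = 2
Formula: d_c = 0.141 * sqrt(Q * R)
Compute Q * R = 2 * 109.4 = 218.8
Compute sqrt(218.8) = 14.7919
d_c = 0.141 * 14.7919 = 2.086

2.086 m


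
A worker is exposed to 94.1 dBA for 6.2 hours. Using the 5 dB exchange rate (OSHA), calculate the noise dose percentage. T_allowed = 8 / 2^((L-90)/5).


Given values:
  L = 94.1 dBA, T = 6.2 hours
Formula: T_allowed = 8 / 2^((L - 90) / 5)
Compute exponent: (94.1 - 90) / 5 = 0.82
Compute 2^(0.82) = 1.765406
T_allowed = 8 / 1.765406 = 4.531536 hours
Dose = (T / T_allowed) * 100
Dose = (6.2 / 4.531536) * 100 = 136.82

136.82 %


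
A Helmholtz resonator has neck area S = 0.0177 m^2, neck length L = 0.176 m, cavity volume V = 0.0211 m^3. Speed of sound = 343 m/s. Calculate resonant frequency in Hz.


Given values:
  S = 0.0177 m^2, L = 0.176 m, V = 0.0211 m^3, c = 343 m/s
Formula: f = (c / (2*pi)) * sqrt(S / (V * L))
Compute V * L = 0.0211 * 0.176 = 0.0037136
Compute S / (V * L) = 0.0177 / 0.0037136 = 4.7663
Compute sqrt(4.7663) = 2.183186
Compute c / (2*pi) = 343 / 6.283185 = 54.590148
f = 54.590148 * 2.183186 = 119.18

119.18 Hz


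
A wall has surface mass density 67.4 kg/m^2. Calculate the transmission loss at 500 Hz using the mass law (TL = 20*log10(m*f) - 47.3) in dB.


Given values:
  m = 67.4 kg/m^2, f = 500 Hz
Formula: TL = 20 * log10(m * f) - 47.3
Compute m * f = 67.4 * 500 = 33700.0
Compute log10(33700.0) = 4.52763
Compute 20 * 4.52763 = 90.5526
TL = 90.5526 - 47.3 = 43.25

43.25 dB


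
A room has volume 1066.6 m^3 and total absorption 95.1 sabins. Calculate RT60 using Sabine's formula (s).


Given values:
  V = 1066.6 m^3
  A = 95.1 sabins
Formula: RT60 = 0.161 * V / A
Numerator: 0.161 * 1066.6 = 171.7226
RT60 = 171.7226 / 95.1 = 1.806

1.806 s


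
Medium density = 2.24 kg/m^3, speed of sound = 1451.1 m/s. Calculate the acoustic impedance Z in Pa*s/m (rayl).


Given values:
  rho = 2.24 kg/m^3
  c = 1451.1 m/s
Formula: Z = rho * c
Z = 2.24 * 1451.1
Z = 3250.46

3250.46 rayl


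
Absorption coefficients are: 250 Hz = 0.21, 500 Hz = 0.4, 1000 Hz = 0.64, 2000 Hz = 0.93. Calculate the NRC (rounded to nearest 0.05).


Given values:
  a_250 = 0.21, a_500 = 0.4
  a_1000 = 0.64, a_2000 = 0.93
Formula: NRC = (a250 + a500 + a1000 + a2000) / 4
Sum = 0.21 + 0.4 + 0.64 + 0.93 = 2.18
NRC = 2.18 / 4 = 0.545
Rounded to nearest 0.05: 0.55

0.55


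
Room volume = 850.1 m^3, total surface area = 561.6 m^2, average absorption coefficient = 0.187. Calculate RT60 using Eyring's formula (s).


Given values:
  V = 850.1 m^3, S = 561.6 m^2, alpha = 0.187
Formula: RT60 = 0.161 * V / (-S * ln(1 - alpha))
Compute ln(1 - 0.187) = ln(0.813) = -0.207024
Denominator: -561.6 * -0.207024 = 116.2647
Numerator: 0.161 * 850.1 = 136.8661
RT60 = 136.8661 / 116.2647 = 1.177

1.177 s


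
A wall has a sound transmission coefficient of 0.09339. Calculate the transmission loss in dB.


Given values:
  tau = 0.09339
Formula: TL = 10 * log10(1 / tau)
Compute 1 / tau = 1 / 0.09339 = 10.7078
Compute log10(10.7078) = 1.0297
TL = 10 * 1.0297 = 10.3

10.3 dB


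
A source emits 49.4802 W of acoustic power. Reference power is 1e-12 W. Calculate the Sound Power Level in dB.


Given values:
  W = 49.4802 W
  W_ref = 1e-12 W
Formula: SWL = 10 * log10(W / W_ref)
Compute ratio: W / W_ref = 49480200000000
Compute log10: log10(49480200000000) = 13.694431
Multiply: SWL = 10 * 13.694431 = 136.94

136.94 dB


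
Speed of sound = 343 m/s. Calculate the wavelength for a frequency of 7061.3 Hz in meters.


Given values:
  c = 343 m/s, f = 7061.3 Hz
Formula: lambda = c / f
lambda = 343 / 7061.3
lambda = 0.0486

0.0486 m


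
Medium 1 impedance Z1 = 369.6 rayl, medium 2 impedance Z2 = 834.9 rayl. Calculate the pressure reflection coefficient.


Given values:
  Z1 = 369.6 rayl, Z2 = 834.9 rayl
Formula: R = (Z2 - Z1) / (Z2 + Z1)
Numerator: Z2 - Z1 = 834.9 - 369.6 = 465.3
Denominator: Z2 + Z1 = 834.9 + 369.6 = 1204.5
R = 465.3 / 1204.5 = 0.3863

0.3863


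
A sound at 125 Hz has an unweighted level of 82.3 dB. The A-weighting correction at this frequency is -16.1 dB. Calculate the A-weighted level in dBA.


Given values:
  SPL = 82.3 dB
  A-weighting at 125 Hz = -16.1 dB
Formula: L_A = SPL + A_weight
L_A = 82.3 + (-16.1)
L_A = 66.2

66.2 dBA


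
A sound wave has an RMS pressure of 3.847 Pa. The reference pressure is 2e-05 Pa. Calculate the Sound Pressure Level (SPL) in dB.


Given values:
  p = 3.847 Pa
  p_ref = 2e-05 Pa
Formula: SPL = 20 * log10(p / p_ref)
Compute ratio: p / p_ref = 3.847 / 2e-05 = 192350
Compute log10: log10(192350) = 5.284092
Multiply: SPL = 20 * 5.284092 = 105.68

105.68 dB


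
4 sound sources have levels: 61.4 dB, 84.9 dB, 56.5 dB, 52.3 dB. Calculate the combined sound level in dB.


Formula: L_total = 10 * log10( sum(10^(Li/10)) )
  Source 1: 10^(61.4/10) = 1380384.2646
  Source 2: 10^(84.9/10) = 309029543.2514
  Source 3: 10^(56.5/10) = 446683.5922
  Source 4: 10^(52.3/10) = 169824.3652
Sum of linear values = 311026435.4734
L_total = 10 * log10(311026435.4734) = 84.93

84.93 dB


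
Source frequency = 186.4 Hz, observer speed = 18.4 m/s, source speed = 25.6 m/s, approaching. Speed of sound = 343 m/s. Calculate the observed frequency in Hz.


Given values:
  f_s = 186.4 Hz, v_o = 18.4 m/s, v_s = 25.6 m/s
  Direction: approaching
Formula: f_o = f_s * (c + v_o) / (c - v_s)
Numerator: c + v_o = 343 + 18.4 = 361.4
Denominator: c - v_s = 343 - 25.6 = 317.4
f_o = 186.4 * 361.4 / 317.4 = 212.24

212.24 Hz


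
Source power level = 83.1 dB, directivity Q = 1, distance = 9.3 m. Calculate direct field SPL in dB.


Given values:
  Lw = 83.1 dB, Q = 1, r = 9.3 m
Formula: SPL = Lw + 10 * log10(Q / (4 * pi * r^2))
Compute 4 * pi * r^2 = 4 * pi * 9.3^2 = 1086.8654
Compute Q / denom = 1 / 1086.8654 = 0.00092008
Compute 10 * log10(0.00092008) = -30.3617
SPL = 83.1 + (-30.3617) = 52.74

52.74 dB


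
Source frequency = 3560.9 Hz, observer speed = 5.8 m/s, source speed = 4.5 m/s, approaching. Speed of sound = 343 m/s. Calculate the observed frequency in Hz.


Given values:
  f_s = 3560.9 Hz, v_o = 5.8 m/s, v_s = 4.5 m/s
  Direction: approaching
Formula: f_o = f_s * (c + v_o) / (c - v_s)
Numerator: c + v_o = 343 + 5.8 = 348.8
Denominator: c - v_s = 343 - 4.5 = 338.5
f_o = 3560.9 * 348.8 / 338.5 = 3669.25

3669.25 Hz


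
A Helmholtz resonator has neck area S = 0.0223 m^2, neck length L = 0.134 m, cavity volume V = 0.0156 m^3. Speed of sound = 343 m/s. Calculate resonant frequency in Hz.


Given values:
  S = 0.0223 m^2, L = 0.134 m, V = 0.0156 m^3, c = 343 m/s
Formula: f = (c / (2*pi)) * sqrt(S / (V * L))
Compute V * L = 0.0156 * 0.134 = 0.0020904
Compute S / (V * L) = 0.0223 / 0.0020904 = 10.6678
Compute sqrt(10.6678) = 3.26616
Compute c / (2*pi) = 343 / 6.283185 = 54.590148
f = 54.590148 * 3.26616 = 178.3

178.3 Hz


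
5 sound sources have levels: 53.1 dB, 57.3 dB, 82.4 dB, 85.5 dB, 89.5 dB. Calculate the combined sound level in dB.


Formula: L_total = 10 * log10( sum(10^(Li/10)) )
  Source 1: 10^(53.1/10) = 204173.7945
  Source 2: 10^(57.3/10) = 537031.7964
  Source 3: 10^(82.4/10) = 173780082.8749
  Source 4: 10^(85.5/10) = 354813389.2336
  Source 5: 10^(89.5/10) = 891250938.1337
Sum of linear values = 1420585615.8331
L_total = 10 * log10(1420585615.8331) = 91.52

91.52 dB


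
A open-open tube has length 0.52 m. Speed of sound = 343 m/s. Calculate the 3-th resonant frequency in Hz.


Given values:
  Tube type: open-open, L = 0.52 m, c = 343 m/s, n = 3
Formula: f_n = n * c / (2 * L)
Compute 2 * L = 2 * 0.52 = 1.04
f = 3 * 343 / 1.04
f = 989.42

989.42 Hz


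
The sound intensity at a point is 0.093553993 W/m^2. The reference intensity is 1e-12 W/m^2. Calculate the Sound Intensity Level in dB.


Given values:
  I = 0.093553993 W/m^2
  I_ref = 1e-12 W/m^2
Formula: SIL = 10 * log10(I / I_ref)
Compute ratio: I / I_ref = 93553993000
Compute log10: log10(93553993000) = 10.971062
Multiply: SIL = 10 * 10.971062 = 109.71

109.71 dB


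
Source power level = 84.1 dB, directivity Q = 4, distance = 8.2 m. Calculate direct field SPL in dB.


Given values:
  Lw = 84.1 dB, Q = 4, r = 8.2 m
Formula: SPL = Lw + 10 * log10(Q / (4 * pi * r^2))
Compute 4 * pi * r^2 = 4 * pi * 8.2^2 = 844.9628
Compute Q / denom = 4 / 844.9628 = 0.00473394
Compute 10 * log10(0.00473394) = -23.2478
SPL = 84.1 + (-23.2478) = 60.85

60.85 dB


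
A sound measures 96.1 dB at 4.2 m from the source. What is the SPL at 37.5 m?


Given values:
  SPL1 = 96.1 dB, r1 = 4.2 m, r2 = 37.5 m
Formula: SPL2 = SPL1 - 20 * log10(r2 / r1)
Compute ratio: r2 / r1 = 37.5 / 4.2 = 8.9286
Compute log10: log10(8.9286) = 0.950783
Compute drop: 20 * 0.950783 = 19.0157
SPL2 = 96.1 - 19.0157 = 77.08

77.08 dB


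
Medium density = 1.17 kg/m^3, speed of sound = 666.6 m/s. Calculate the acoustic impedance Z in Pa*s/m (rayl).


Given values:
  rho = 1.17 kg/m^3
  c = 666.6 m/s
Formula: Z = rho * c
Z = 1.17 * 666.6
Z = 779.92

779.92 rayl


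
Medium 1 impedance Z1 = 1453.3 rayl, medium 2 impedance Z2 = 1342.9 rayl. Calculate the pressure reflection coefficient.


Given values:
  Z1 = 1453.3 rayl, Z2 = 1342.9 rayl
Formula: R = (Z2 - Z1) / (Z2 + Z1)
Numerator: Z2 - Z1 = 1342.9 - 1453.3 = -110.4
Denominator: Z2 + Z1 = 1342.9 + 1453.3 = 2796.2
R = -110.4 / 2796.2 = -0.0395

-0.0395


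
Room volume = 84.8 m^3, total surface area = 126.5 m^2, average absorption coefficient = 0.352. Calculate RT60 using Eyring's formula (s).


Given values:
  V = 84.8 m^3, S = 126.5 m^2, alpha = 0.352
Formula: RT60 = 0.161 * V / (-S * ln(1 - alpha))
Compute ln(1 - 0.352) = ln(0.648) = -0.433865
Denominator: -126.5 * -0.433865 = 54.8839
Numerator: 0.161 * 84.8 = 13.6528
RT60 = 13.6528 / 54.8839 = 0.249

0.249 s


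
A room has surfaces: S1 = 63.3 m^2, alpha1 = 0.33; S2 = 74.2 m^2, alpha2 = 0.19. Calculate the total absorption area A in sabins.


Given surfaces:
  Surface 1: 63.3 * 0.33 = 20.889
  Surface 2: 74.2 * 0.19 = 14.098
Formula: A = sum(Si * alpha_i)
A = 20.889 + 14.098
A = 34.99

34.99 sabins


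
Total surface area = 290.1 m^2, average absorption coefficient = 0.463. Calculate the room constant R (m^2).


Given values:
  S = 290.1 m^2, alpha = 0.463
Formula: R = S * alpha / (1 - alpha)
Numerator: 290.1 * 0.463 = 134.3163
Denominator: 1 - 0.463 = 0.537
R = 134.3163 / 0.537 = 250.12

250.12 m^2


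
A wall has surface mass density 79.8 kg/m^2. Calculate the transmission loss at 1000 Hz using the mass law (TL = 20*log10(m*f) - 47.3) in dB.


Given values:
  m = 79.8 kg/m^2, f = 1000 Hz
Formula: TL = 20 * log10(m * f) - 47.3
Compute m * f = 79.8 * 1000 = 79800.0
Compute log10(79800.0) = 4.902003
Compute 20 * 4.902003 = 98.0401
TL = 98.0401 - 47.3 = 50.74

50.74 dB


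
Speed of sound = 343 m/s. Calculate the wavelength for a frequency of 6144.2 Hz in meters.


Given values:
  c = 343 m/s, f = 6144.2 Hz
Formula: lambda = c / f
lambda = 343 / 6144.2
lambda = 0.0558

0.0558 m


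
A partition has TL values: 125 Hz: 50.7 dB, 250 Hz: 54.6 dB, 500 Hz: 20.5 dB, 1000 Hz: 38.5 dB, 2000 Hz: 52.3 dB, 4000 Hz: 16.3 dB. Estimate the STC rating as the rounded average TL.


Given TL values at each frequency:
  125 Hz: 50.7 dB
  250 Hz: 54.6 dB
  500 Hz: 20.5 dB
  1000 Hz: 38.5 dB
  2000 Hz: 52.3 dB
  4000 Hz: 16.3 dB
Formula: STC ~ round(average of TL values)
Sum = 50.7 + 54.6 + 20.5 + 38.5 + 52.3 + 16.3 = 232.9
Average = 232.9 / 6 = 38.82
Rounded: 39

39


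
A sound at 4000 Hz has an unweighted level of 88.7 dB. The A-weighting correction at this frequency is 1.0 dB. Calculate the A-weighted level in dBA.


Given values:
  SPL = 88.7 dB
  A-weighting at 4000 Hz = 1.0 dB
Formula: L_A = SPL + A_weight
L_A = 88.7 + (1.0)
L_A = 89.7

89.7 dBA


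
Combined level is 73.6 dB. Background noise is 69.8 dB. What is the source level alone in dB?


Given values:
  L_total = 73.6 dB, L_bg = 69.8 dB
Formula: L_source = 10 * log10(10^(L_total/10) - 10^(L_bg/10))
Convert to linear:
  10^(73.6/10) = 22908676.5277
  10^(69.8/10) = 9549925.8602
Difference: 22908676.5277 - 9549925.8602 = 13358750.6675
L_source = 10 * log10(13358750.6675) = 71.26

71.26 dB


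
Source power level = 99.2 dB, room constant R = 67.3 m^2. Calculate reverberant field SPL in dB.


Given values:
  Lw = 99.2 dB, R = 67.3 m^2
Formula: SPL = Lw + 10 * log10(4 / R)
Compute 4 / R = 4 / 67.3 = 0.059435
Compute 10 * log10(0.059435) = -12.2596
SPL = 99.2 + (-12.2596) = 86.94

86.94 dB


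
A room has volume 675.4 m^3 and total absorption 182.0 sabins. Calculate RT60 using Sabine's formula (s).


Given values:
  V = 675.4 m^3
  A = 182.0 sabins
Formula: RT60 = 0.161 * V / A
Numerator: 0.161 * 675.4 = 108.7394
RT60 = 108.7394 / 182.0 = 0.597

0.597 s


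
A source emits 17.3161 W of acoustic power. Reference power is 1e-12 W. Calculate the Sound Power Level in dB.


Given values:
  W = 17.3161 W
  W_ref = 1e-12 W
Formula: SWL = 10 * log10(W / W_ref)
Compute ratio: W / W_ref = 17316100000000
Compute log10: log10(17316100000000) = 13.23845
Multiply: SWL = 10 * 13.23845 = 132.38

132.38 dB


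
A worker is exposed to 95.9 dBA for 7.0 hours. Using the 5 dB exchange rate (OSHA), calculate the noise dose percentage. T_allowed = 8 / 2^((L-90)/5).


Given values:
  L = 95.9 dBA, T = 7.0 hours
Formula: T_allowed = 8 / 2^((L - 90) / 5)
Compute exponent: (95.9 - 90) / 5 = 1.18
Compute 2^(1.18) = 2.265768
T_allowed = 8 / 2.265768 = 3.530812 hours
Dose = (T / T_allowed) * 100
Dose = (7.0 / 3.530812) * 100 = 198.25

198.25 %


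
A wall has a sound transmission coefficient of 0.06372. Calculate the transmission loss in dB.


Given values:
  tau = 0.06372
Formula: TL = 10 * log10(1 / tau)
Compute 1 / tau = 1 / 0.06372 = 15.6937
Compute log10(15.6937) = 1.195725
TL = 10 * 1.195725 = 11.96

11.96 dB


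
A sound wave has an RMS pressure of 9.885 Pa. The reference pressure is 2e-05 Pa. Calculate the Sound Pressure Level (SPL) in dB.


Given values:
  p = 9.885 Pa
  p_ref = 2e-05 Pa
Formula: SPL = 20 * log10(p / p_ref)
Compute ratio: p / p_ref = 9.885 / 2e-05 = 494250
Compute log10: log10(494250) = 5.693947
Multiply: SPL = 20 * 5.693947 = 113.88

113.88 dB


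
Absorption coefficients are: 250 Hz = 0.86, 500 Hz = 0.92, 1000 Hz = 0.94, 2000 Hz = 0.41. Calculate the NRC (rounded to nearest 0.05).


Given values:
  a_250 = 0.86, a_500 = 0.92
  a_1000 = 0.94, a_2000 = 0.41
Formula: NRC = (a250 + a500 + a1000 + a2000) / 4
Sum = 0.86 + 0.92 + 0.94 + 0.41 = 3.13
NRC = 3.13 / 4 = 0.7825
Rounded to nearest 0.05: 0.8

0.8


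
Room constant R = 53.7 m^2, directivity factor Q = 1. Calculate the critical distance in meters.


Given values:
  R = 53.7 m^2, Q = 1
Formula: d_c = 0.141 * sqrt(Q * R)
Compute Q * R = 1 * 53.7 = 53.7
Compute sqrt(53.7) = 7.328
d_c = 0.141 * 7.328 = 1.033

1.033 m


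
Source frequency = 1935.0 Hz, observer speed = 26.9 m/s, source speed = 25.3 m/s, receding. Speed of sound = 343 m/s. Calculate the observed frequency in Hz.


Given values:
  f_s = 1935.0 Hz, v_o = 26.9 m/s, v_s = 25.3 m/s
  Direction: receding
Formula: f_o = f_s * (c - v_o) / (c + v_s)
Numerator: c - v_o = 343 - 26.9 = 316.1
Denominator: c + v_s = 343 + 25.3 = 368.3
f_o = 1935.0 * 316.1 / 368.3 = 1660.75

1660.75 Hz
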